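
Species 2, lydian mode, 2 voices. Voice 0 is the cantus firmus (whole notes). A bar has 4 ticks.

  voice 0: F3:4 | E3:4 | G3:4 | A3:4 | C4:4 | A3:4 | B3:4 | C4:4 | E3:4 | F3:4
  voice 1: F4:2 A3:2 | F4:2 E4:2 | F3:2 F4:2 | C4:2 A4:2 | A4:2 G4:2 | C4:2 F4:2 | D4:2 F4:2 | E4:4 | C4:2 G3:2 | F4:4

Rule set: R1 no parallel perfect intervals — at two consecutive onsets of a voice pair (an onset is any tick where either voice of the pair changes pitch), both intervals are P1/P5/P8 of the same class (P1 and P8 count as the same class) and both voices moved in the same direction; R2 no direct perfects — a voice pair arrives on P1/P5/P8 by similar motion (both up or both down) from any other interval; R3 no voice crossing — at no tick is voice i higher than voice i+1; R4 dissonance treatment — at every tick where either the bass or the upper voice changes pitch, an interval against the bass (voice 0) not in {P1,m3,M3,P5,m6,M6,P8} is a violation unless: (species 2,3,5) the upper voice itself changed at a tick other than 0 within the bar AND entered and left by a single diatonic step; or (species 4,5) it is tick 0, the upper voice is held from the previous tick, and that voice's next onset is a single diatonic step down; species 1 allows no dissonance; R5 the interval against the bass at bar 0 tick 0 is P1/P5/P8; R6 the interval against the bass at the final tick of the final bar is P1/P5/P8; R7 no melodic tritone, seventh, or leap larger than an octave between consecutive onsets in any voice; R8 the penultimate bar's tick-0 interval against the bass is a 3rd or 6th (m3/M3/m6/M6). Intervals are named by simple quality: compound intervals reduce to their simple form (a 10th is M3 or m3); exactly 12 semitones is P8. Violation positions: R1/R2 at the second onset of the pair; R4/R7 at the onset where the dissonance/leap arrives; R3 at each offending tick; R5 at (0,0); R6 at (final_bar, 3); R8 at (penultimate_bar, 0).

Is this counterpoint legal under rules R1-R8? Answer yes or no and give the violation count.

No (9 violations)

bar 0: v0=F3 v1=F4 (P8)
bar 1: v0=E3 v1=F4 (m2)
bar 2: v0=G3 v1=F3 (M2)
bar 3: v0=A3 v1=C4 (m3)
bar 4: v0=C4 v1=A4 (M6)
bar 5: v0=A3 v1=C4 (m3)
bar 6: v0=B3 v1=D4 (m3)
bar 7: v0=C4 v1=E4 (M3)
bar 8: v0=E3 v1=C4 (m6)
bar 9: v0=F3 v1=F4 (P8)
  R4 @ bar1.0: E3/F4 m2 untreated
  R3 @ bar2.0: G3 above F3
  R4 @ bar2.0: G3/F3 M2 untreated
  R7 @ bar2.0: E4->F3 leap 11st
  R3 @ bar2.1: G3 above F3
  R4 @ bar2.2: G3/F4 m7 untreated
  R4 @ bar6.2: B3/F4 TT untreated
  R2 @ bar9.0: E3/G3 m3 -> F3/F4 P8 similar
  R7 @ bar9.0: G3->F4 leap 10st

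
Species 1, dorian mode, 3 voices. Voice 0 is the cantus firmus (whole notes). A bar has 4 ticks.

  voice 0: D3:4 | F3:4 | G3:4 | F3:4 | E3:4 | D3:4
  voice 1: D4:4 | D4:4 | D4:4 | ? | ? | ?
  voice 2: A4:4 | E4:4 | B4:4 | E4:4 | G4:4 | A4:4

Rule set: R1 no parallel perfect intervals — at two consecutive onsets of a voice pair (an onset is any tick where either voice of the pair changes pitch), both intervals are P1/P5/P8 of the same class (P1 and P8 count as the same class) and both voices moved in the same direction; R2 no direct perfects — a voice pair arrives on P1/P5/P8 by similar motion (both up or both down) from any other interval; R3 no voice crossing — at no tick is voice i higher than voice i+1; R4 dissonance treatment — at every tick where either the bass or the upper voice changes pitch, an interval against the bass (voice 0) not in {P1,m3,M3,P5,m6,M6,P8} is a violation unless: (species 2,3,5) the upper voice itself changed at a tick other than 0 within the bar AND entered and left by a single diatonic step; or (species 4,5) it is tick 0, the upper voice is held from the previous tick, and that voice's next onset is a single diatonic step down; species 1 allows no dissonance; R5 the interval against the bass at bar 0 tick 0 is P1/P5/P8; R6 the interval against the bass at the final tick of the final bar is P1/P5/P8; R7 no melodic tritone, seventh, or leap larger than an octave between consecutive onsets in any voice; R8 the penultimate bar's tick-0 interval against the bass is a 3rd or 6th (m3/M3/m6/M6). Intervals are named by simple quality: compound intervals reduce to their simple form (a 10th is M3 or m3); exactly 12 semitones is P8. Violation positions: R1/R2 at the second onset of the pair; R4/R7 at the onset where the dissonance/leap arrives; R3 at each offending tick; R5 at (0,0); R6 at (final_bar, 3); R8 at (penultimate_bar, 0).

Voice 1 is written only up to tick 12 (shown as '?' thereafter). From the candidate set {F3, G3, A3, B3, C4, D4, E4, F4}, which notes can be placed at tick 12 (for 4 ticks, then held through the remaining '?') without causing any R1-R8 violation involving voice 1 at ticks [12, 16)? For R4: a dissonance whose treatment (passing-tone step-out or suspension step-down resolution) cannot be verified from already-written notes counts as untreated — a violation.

F3: violates R2
G3: violates R4
A3: violates R2
B3: violates R4
C4: violates R1
D4: legal
E4: violates R4
F4: violates R3

{D4}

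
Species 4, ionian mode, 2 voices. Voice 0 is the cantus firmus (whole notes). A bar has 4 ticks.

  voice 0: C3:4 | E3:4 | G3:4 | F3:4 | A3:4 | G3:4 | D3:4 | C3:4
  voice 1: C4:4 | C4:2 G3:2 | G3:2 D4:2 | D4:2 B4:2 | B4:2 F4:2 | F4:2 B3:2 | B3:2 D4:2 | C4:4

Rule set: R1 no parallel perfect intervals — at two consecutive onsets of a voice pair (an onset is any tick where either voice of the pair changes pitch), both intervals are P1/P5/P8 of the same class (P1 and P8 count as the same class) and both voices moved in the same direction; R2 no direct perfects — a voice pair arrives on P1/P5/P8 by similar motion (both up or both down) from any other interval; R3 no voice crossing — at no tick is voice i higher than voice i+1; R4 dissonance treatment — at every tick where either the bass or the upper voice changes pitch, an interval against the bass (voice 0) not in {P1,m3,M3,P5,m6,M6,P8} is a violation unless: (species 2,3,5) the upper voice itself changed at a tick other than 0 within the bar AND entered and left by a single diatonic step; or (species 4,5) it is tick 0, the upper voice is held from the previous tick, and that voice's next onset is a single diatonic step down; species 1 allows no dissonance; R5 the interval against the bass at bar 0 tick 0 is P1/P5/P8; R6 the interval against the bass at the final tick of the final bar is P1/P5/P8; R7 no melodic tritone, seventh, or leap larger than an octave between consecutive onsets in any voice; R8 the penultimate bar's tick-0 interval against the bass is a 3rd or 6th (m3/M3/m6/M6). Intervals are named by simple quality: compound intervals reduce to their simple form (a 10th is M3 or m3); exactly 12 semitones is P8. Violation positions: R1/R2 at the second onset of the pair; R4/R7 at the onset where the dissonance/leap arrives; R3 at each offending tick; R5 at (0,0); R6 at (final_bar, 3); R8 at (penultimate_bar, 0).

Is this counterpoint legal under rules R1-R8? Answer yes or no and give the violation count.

No (6 violations)

bar 0: v0=C3 v1=C4 (P8)
bar 1: v0=E3 v1=C4 (m6)
bar 2: v0=G3 v1=G3 (P1)
bar 3: v0=F3 v1=D4 (M6)
bar 4: v0=A3 v1=B4 (M2)
bar 5: v0=G3 v1=F4 (m7)
bar 6: v0=D3 v1=B3 (M6)
bar 7: v0=C3 v1=C4 (P8)
  R4 @ bar3.2: F3/B4 TT untreated
  R4 @ bar4.0: A3/B4 M2 untreated
  R7 @ bar4.2: B4->F4 leap 6st
  R4 @ bar5.0: G3/F4 m7 untreated
  R7 @ bar5.2: F4->B3 leap 6st
  R1 @ bar7.0: D3/D4 P8 -> C3/C4 P8 similar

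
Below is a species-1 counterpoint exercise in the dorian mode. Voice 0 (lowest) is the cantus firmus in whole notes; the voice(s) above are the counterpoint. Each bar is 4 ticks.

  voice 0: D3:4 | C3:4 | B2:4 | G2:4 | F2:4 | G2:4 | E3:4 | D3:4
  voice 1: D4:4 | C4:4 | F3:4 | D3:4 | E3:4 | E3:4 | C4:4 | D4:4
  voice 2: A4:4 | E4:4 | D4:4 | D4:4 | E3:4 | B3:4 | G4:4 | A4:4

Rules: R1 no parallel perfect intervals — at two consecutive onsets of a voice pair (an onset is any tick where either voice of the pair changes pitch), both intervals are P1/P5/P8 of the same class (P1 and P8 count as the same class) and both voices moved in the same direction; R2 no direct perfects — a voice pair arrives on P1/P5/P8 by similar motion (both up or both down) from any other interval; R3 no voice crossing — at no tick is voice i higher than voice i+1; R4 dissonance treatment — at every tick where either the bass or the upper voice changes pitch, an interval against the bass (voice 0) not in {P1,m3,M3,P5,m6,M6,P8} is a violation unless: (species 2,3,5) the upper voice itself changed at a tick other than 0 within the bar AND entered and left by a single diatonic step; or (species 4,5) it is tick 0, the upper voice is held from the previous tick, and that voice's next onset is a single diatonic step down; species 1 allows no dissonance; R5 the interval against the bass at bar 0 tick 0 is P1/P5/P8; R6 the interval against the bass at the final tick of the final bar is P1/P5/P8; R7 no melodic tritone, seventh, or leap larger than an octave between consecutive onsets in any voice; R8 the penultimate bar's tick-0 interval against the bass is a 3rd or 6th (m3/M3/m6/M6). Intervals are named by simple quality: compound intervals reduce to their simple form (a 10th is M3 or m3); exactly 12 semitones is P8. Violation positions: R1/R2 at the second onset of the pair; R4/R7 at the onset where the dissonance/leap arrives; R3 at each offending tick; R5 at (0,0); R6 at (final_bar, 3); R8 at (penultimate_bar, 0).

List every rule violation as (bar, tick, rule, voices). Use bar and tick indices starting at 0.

(1, 0, R1, (0, 1))
(2, 0, R4, (0, 1))
(3, 0, R2, (0, 1))
(4, 0, R4, (0, 1))
(4, 0, R4, (0, 2))
(4, 0, R7, (2,))
(6, 0, R1, (1, 2))
(7, 0, R1, (1, 2))

bar 0: v0=D3 v1=D4 v2=A4 downbeat P5
bar 1: v0=C3 v1=C4 v2=E4 downbeat M3
bar 2: v0=B2 v1=F3 v2=D4 downbeat m3
bar 3: v0=G2 v1=D3 v2=D4 downbeat P5
bar 4: v0=F2 v1=E3 v2=E3 downbeat M7
bar 5: v0=G2 v1=E3 v2=B3 downbeat M3
bar 6: v0=E3 v1=C4 v2=G4 downbeat m3
bar 7: v0=D3 v1=D4 v2=A4 downbeat P5
  -> R1 @ bar 1 tick 0 v(0, 1): D3/D4 P8 -> C3/C4 P8 similar
  -> R4 @ bar 2 tick 0 v(0, 1): B2/F3 TT untreated
  -> R2 @ bar 3 tick 0 v(0, 1): B2/F3 TT -> G2/D3 P5 similar
  -> R4 @ bar 4 tick 0 v(0, 1): F2/E3 M7 untreated
  -> R4 @ bar 4 tick 0 v(0, 2): F2/E3 M7 untreated
  -> R7 @ bar 4 tick 0 v(2,): D4->E3 leap 10st
  -> R1 @ bar 6 tick 0 v(1, 2): E3/B3 P5 -> C4/G4 P5 similar
  -> R1 @ bar 7 tick 0 v(1, 2): C4/G4 P5 -> D4/A4 P5 similar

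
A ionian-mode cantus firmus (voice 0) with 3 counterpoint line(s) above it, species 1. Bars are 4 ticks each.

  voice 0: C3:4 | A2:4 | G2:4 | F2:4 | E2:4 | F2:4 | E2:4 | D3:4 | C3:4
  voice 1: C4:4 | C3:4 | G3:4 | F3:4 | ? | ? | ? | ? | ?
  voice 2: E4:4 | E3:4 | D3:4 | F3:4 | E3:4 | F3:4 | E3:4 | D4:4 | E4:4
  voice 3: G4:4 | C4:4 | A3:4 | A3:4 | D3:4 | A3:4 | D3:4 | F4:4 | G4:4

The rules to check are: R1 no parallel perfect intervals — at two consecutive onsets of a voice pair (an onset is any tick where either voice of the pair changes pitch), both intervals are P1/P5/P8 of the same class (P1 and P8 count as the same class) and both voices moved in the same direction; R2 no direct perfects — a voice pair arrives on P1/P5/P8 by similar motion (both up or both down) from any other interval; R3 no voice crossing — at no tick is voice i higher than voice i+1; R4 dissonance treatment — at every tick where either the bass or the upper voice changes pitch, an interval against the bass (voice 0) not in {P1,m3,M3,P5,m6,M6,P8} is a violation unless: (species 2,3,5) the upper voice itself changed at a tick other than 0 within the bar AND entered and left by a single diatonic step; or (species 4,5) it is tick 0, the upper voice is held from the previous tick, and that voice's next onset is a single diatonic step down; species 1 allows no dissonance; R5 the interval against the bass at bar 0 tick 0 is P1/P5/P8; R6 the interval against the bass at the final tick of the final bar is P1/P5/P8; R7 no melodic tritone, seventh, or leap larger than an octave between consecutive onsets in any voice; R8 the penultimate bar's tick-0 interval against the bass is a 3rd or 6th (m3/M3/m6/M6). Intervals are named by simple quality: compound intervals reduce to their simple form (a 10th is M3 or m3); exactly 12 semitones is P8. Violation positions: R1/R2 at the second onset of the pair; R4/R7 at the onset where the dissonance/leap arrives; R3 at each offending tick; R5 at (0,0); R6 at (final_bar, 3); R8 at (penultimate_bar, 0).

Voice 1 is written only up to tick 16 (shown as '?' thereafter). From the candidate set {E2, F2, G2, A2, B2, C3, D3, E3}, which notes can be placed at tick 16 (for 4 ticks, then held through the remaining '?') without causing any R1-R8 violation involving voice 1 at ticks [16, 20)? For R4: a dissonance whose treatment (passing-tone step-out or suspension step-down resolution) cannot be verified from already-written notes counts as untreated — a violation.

E2: violates R1,R7
F2: violates R4
G2: violates R2,R7
A2: violates R2,R4
B2: violates R2,R7
C3: legal
D3: violates R2,R4
E3: violates R1

{C3}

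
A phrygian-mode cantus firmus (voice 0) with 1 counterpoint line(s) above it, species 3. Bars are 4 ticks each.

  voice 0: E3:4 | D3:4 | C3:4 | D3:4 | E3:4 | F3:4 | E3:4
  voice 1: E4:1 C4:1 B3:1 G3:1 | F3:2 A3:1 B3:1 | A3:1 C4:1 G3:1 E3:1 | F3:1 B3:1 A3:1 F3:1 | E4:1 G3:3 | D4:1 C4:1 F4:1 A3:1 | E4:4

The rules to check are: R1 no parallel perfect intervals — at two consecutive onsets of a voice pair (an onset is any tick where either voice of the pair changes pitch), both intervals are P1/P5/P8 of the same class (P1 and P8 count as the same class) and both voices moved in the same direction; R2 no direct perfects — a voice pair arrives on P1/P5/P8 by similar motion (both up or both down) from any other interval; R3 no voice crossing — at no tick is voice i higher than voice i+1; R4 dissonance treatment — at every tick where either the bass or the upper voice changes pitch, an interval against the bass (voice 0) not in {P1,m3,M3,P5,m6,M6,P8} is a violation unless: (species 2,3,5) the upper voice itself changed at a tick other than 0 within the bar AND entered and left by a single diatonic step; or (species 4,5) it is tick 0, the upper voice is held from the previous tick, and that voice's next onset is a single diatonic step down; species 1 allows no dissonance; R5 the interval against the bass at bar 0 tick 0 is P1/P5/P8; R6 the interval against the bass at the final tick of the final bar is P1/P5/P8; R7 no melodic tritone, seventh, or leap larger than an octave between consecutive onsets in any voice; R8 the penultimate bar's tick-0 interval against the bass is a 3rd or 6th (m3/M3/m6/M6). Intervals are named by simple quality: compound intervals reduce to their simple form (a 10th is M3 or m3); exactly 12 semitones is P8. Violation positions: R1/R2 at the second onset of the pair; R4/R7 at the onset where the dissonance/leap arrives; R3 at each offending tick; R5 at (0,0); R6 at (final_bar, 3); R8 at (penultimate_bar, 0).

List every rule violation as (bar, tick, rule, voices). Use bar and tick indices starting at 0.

bar 0: v0=E3 v1=E4 downbeat P8
bar 1: v0=D3 v1=F3 downbeat m3
bar 2: v0=C3 v1=A3 downbeat M6
bar 3: v0=D3 v1=F3 downbeat m3
bar 4: v0=E3 v1=E4 downbeat P8
bar 5: v0=F3 v1=D4 downbeat M6
bar 6: v0=E3 v1=E4 downbeat P8
  -> R7 @ bar 3 tick 1 v(1,): F3->B3 leap 6st
  -> R2 @ bar 4 tick 0 v(0, 1): D3/F3 m3 -> E3/E4 P8 similar
  -> R7 @ bar 4 tick 0 v(1,): F3->E4 leap 11st

(3, 1, R7, (1,))
(4, 0, R2, (0, 1))
(4, 0, R7, (1,))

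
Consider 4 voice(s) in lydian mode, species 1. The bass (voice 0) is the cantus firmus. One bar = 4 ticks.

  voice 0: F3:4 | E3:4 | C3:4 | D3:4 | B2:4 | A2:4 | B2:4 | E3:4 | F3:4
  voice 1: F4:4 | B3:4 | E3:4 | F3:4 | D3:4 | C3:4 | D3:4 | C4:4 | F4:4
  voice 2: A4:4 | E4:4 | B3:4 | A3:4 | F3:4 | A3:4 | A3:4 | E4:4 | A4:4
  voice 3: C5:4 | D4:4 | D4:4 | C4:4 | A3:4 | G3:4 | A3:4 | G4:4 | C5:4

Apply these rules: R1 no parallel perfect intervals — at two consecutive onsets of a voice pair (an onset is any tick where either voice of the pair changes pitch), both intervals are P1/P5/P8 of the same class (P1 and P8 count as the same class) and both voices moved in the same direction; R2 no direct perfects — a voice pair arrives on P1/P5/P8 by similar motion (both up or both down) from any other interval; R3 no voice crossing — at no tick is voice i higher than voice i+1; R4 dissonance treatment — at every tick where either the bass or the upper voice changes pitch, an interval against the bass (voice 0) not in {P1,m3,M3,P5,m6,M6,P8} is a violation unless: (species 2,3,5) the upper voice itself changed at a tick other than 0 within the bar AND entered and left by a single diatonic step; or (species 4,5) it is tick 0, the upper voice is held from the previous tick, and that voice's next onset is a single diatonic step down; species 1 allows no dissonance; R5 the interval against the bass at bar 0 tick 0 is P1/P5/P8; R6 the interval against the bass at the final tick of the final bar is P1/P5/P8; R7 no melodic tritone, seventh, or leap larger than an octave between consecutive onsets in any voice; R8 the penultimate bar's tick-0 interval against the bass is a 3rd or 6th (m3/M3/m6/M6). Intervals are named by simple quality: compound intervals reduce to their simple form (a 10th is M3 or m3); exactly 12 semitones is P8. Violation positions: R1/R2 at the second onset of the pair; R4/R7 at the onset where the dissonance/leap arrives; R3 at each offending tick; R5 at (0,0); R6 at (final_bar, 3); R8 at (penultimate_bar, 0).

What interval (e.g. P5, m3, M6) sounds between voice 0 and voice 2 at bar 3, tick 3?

P5

voice 0=D3 voice 2=A3 -> P5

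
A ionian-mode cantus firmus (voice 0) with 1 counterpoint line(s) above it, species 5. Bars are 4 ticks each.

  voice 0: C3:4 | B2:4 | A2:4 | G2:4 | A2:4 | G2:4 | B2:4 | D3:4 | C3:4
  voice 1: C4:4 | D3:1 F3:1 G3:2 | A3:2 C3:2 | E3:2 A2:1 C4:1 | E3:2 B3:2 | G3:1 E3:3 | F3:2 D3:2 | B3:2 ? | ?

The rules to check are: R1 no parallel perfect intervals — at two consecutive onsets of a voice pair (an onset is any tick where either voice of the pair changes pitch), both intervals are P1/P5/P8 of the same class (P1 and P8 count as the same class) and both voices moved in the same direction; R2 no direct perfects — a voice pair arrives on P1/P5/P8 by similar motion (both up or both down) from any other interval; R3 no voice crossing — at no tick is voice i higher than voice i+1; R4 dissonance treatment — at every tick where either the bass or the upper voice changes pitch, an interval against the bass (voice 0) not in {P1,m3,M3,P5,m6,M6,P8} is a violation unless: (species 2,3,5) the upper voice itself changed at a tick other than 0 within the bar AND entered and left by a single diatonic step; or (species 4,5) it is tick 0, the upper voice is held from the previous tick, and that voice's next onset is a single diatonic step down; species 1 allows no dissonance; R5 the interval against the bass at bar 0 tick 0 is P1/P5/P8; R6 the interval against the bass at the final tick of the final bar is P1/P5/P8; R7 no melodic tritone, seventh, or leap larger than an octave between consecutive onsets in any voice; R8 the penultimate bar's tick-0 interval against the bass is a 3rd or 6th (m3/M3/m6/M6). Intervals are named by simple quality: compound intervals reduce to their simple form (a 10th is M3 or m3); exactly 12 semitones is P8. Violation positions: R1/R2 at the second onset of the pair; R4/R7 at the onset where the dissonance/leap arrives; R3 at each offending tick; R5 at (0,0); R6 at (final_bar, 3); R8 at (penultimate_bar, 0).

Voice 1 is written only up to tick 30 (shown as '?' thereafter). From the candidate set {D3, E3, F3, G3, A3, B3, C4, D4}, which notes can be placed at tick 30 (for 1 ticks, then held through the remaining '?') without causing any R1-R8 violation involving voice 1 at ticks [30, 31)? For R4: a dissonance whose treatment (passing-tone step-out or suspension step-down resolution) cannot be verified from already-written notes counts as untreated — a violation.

{A3, B3, D3, D4}

D3: legal
E3: violates R4
F3: violates R7
G3: violates R4
A3: legal
B3: legal
C4: violates R4
D4: legal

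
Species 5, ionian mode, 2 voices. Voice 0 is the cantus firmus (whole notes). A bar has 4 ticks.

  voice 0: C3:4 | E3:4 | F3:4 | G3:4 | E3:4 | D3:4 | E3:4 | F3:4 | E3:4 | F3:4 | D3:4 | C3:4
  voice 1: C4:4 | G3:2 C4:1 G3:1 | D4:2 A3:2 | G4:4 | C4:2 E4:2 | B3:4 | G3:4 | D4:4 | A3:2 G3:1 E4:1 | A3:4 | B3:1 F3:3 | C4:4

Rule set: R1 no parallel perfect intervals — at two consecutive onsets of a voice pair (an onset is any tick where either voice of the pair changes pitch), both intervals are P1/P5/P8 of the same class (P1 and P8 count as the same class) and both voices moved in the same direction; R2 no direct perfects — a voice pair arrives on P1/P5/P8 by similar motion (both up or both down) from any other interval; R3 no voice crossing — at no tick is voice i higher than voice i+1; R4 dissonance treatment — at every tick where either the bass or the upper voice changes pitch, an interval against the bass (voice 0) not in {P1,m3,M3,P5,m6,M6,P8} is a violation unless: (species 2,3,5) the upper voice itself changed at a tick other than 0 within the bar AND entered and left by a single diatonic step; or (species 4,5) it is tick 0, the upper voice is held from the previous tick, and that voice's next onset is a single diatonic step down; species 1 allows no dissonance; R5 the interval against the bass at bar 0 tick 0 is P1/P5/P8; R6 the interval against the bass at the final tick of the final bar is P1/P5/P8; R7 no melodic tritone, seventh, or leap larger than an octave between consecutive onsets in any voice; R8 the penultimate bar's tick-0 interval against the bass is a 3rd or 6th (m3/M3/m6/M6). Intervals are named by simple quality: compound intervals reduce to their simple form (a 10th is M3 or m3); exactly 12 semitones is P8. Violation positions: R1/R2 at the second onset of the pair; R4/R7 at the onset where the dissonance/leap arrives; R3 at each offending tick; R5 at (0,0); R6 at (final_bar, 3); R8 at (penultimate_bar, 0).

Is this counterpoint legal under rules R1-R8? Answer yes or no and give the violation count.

No (4 violations)

bar 0: v0=C3 v1=C4 (P8)
bar 1: v0=E3 v1=G3 (m3)
bar 2: v0=F3 v1=D4 (M6)
bar 3: v0=G3 v1=G4 (P8)
bar 4: v0=E3 v1=C4 (m6)
bar 5: v0=D3 v1=B3 (M6)
bar 6: v0=E3 v1=G3 (m3)
bar 7: v0=F3 v1=D4 (M6)
bar 8: v0=E3 v1=A3 (P4)
bar 9: v0=F3 v1=A3 (M3)
bar 10: v0=D3 v1=B3 (M6)
bar 11: v0=C3 v1=C4 (P8)
  R2 @ bar3.0: F3/A3 M3 -> G3/G4 P8 similar
  R7 @ bar3.0: A3->G4 leap 10st
  R4 @ bar8.0: E3/A3 P4 untreated
  R7 @ bar10.1: B3->F3 leap 6st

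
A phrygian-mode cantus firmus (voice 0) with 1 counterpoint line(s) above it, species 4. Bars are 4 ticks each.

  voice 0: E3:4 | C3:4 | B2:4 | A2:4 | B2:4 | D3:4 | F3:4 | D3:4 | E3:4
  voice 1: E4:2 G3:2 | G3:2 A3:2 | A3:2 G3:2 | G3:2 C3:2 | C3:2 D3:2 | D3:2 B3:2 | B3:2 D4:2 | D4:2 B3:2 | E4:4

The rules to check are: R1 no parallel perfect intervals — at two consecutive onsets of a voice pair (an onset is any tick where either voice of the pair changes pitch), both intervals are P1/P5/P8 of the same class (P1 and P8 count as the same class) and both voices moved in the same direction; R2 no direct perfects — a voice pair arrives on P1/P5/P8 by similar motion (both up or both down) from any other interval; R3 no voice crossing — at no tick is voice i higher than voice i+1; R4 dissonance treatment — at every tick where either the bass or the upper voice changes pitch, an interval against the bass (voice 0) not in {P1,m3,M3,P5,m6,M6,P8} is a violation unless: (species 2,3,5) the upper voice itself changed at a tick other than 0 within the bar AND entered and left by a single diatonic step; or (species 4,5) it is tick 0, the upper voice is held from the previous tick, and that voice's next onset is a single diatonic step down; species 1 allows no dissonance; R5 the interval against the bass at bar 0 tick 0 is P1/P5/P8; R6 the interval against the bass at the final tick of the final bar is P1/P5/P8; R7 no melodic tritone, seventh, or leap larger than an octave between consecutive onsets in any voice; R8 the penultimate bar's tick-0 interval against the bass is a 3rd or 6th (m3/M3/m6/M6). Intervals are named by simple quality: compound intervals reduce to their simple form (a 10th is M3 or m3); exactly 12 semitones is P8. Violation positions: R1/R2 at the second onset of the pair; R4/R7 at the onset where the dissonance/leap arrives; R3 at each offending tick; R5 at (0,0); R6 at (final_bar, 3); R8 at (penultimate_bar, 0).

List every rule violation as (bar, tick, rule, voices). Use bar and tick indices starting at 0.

(3, 0, R4, (0, 1))
(4, 0, R4, (0, 1))
(6, 0, R4, (0, 1))
(7, 0, R8, (0, 1))
(8, 0, R2, (0, 1))

bar 0: v0=E3 v1=E4 downbeat P8
bar 1: v0=C3 v1=G3 downbeat P5
bar 2: v0=B2 v1=A3 downbeat m7
bar 3: v0=A2 v1=G3 downbeat m7
bar 4: v0=B2 v1=C3 downbeat m2
bar 5: v0=D3 v1=D3 downbeat P1
bar 6: v0=F3 v1=B3 downbeat TT
bar 7: v0=D3 v1=D4 downbeat P8
bar 8: v0=E3 v1=E4 downbeat P8
  -> R4 @ bar 3 tick 0 v(0, 1): A2/G3 m7 untreated
  -> R4 @ bar 4 tick 0 v(0, 1): B2/C3 m2 untreated
  -> R4 @ bar 6 tick 0 v(0, 1): F3/B3 TT untreated
  -> R8 @ bar 7 tick 0 v(0, 1): penult P8 not 3rd/6th
  -> R2 @ bar 8 tick 0 v(0, 1): D3/B3 M6 -> E3/E4 P8 similar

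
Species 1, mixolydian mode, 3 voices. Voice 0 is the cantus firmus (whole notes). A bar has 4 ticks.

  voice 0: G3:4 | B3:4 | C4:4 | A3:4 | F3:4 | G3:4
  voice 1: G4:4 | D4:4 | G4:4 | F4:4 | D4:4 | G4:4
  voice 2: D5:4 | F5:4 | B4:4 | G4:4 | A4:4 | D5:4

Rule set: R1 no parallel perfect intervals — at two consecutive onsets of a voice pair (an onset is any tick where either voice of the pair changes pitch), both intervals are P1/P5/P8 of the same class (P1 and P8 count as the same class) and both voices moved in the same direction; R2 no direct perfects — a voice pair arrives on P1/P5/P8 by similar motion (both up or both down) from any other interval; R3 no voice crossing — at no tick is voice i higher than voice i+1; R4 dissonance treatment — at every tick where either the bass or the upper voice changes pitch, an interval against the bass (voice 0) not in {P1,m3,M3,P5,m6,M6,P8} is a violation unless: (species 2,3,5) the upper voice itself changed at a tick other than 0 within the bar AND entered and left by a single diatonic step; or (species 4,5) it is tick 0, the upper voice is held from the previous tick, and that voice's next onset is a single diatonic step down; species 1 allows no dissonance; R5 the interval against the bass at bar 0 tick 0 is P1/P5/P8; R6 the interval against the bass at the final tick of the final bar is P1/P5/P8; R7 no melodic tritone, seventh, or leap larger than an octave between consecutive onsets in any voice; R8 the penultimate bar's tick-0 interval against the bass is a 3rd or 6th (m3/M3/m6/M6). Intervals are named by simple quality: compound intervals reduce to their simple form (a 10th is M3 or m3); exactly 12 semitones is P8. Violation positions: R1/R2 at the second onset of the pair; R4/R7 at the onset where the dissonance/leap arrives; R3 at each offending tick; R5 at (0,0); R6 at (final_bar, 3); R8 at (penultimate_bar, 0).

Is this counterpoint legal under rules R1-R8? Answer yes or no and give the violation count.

No (8 violations)

bar 0: v0=G3 v1=G4 v2=D5 (P5)
bar 1: v0=B3 v1=D4 v2=F5 (TT)
bar 2: v0=C4 v1=G4 v2=B4 (M7)
bar 3: v0=A3 v1=F4 v2=G4 (m7)
bar 4: v0=F3 v1=D4 v2=A4 (M3)
bar 5: v0=G3 v1=G4 v2=D5 (P5)
  R4 @ bar1.0: B3/F5 TT untreated
  R2 @ bar2.0: B3/D4 m3 -> C4/G4 P5 similar
  R4 @ bar2.0: C4/B4 M7 untreated
  R7 @ bar2.0: F5->B4 leap 6st
  R4 @ bar3.0: A3/G4 m7 untreated
  R1 @ bar5.0: D4/A4 P5 -> G4/D5 P5 similar
  R2 @ bar5.0: F3/D4 M6 -> G3/G4 P8 similar
  R2 @ bar5.0: F3/A4 M3 -> G3/D5 P5 similar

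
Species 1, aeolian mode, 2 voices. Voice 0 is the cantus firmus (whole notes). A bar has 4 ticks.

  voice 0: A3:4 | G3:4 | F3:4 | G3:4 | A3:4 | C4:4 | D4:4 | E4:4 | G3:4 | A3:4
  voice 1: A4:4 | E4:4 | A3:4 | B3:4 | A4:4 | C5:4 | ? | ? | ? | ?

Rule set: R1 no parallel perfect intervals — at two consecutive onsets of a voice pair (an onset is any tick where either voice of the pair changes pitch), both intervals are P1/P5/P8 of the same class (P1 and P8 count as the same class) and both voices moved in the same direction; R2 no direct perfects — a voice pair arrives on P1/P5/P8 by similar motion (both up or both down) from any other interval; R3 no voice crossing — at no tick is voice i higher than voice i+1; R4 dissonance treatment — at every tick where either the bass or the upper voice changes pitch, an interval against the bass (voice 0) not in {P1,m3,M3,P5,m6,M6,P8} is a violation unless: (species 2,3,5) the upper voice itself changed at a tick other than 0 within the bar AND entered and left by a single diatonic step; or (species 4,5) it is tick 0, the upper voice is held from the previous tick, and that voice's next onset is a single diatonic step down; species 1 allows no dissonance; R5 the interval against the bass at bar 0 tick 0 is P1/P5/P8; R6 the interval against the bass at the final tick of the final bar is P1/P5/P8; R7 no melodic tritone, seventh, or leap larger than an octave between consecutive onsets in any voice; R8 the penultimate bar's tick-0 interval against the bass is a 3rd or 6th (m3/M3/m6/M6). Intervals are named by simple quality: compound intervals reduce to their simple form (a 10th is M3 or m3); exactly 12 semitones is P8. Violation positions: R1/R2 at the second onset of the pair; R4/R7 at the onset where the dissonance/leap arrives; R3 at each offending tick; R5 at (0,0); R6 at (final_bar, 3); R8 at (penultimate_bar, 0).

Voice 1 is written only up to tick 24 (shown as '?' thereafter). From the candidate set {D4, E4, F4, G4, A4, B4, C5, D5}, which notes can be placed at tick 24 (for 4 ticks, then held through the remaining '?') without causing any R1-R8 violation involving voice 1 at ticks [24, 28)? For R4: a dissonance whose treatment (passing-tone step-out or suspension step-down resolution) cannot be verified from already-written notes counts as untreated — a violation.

D4: violates R7
E4: violates R4
F4: legal
G4: violates R4
A4: legal
B4: legal
C5: violates R4
D5: violates R1

{A4, B4, F4}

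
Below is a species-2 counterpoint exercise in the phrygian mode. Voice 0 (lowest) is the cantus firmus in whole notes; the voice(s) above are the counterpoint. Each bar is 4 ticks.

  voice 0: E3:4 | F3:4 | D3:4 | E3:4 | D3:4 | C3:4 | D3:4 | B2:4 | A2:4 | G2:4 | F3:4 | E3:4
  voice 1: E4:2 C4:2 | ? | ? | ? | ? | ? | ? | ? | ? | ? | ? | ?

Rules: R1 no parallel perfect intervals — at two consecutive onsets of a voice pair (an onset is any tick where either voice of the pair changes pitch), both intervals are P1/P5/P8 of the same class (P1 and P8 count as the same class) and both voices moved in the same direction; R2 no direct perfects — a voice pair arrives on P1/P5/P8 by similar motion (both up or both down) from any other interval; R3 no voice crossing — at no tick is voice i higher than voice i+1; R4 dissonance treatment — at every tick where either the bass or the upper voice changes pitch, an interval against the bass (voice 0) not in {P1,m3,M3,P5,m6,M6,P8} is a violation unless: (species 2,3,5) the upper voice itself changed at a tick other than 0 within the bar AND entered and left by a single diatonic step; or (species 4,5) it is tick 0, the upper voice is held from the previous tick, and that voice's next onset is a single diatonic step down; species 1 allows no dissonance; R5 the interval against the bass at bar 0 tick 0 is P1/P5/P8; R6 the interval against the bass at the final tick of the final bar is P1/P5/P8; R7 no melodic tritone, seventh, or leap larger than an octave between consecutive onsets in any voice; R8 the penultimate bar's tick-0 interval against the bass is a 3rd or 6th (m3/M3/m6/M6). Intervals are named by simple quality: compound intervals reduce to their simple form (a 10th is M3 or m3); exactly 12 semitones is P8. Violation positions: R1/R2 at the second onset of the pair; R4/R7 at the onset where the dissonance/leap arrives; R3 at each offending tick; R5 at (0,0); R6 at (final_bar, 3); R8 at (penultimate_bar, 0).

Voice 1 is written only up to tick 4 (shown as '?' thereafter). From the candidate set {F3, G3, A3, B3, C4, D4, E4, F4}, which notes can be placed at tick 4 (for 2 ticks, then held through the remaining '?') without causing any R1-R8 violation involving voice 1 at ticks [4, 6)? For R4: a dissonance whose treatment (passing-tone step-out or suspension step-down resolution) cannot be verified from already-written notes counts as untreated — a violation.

F3: legal
G3: violates R4
A3: legal
B3: violates R4
C4: legal
D4: legal
E4: violates R4
F4: violates R2

{A3, C4, D4, F3}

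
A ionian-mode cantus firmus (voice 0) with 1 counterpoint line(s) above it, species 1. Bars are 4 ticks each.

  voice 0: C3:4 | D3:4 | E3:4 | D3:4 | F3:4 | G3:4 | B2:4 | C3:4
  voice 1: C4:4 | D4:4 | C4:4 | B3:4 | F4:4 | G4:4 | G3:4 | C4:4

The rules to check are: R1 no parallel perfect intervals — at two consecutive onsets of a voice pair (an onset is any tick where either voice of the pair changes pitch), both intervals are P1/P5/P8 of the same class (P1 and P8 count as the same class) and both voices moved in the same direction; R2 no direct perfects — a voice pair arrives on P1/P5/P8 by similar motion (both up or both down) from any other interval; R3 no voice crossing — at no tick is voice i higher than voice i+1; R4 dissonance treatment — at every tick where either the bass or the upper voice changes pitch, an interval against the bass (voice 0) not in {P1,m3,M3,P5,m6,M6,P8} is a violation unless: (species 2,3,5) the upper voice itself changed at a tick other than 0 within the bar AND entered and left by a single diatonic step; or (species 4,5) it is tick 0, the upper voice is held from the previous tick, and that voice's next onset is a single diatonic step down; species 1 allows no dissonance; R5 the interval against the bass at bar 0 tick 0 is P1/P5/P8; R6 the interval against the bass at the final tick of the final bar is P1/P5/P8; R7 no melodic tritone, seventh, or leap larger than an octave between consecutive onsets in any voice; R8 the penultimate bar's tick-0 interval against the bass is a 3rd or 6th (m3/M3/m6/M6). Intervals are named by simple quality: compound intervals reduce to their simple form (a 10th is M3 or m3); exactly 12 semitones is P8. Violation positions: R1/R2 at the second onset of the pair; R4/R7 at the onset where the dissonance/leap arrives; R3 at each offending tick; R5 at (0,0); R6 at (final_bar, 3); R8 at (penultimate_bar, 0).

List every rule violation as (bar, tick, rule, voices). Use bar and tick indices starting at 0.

(1, 0, R1, (0, 1))
(4, 0, R2, (0, 1))
(4, 0, R7, (1,))
(5, 0, R1, (0, 1))
(7, 0, R2, (0, 1))

bar 0: v0=C3 v1=C4 downbeat P8
bar 1: v0=D3 v1=D4 downbeat P8
bar 2: v0=E3 v1=C4 downbeat m6
bar 3: v0=D3 v1=B3 downbeat M6
bar 4: v0=F3 v1=F4 downbeat P8
bar 5: v0=G3 v1=G4 downbeat P8
bar 6: v0=B2 v1=G3 downbeat m6
bar 7: v0=C3 v1=C4 downbeat P8
  -> R1 @ bar 1 tick 0 v(0, 1): C3/C4 P8 -> D3/D4 P8 similar
  -> R2 @ bar 4 tick 0 v(0, 1): D3/B3 M6 -> F3/F4 P8 similar
  -> R7 @ bar 4 tick 0 v(1,): B3->F4 leap 6st
  -> R1 @ bar 5 tick 0 v(0, 1): F3/F4 P8 -> G3/G4 P8 similar
  -> R2 @ bar 7 tick 0 v(0, 1): B2/G3 m6 -> C3/C4 P8 similar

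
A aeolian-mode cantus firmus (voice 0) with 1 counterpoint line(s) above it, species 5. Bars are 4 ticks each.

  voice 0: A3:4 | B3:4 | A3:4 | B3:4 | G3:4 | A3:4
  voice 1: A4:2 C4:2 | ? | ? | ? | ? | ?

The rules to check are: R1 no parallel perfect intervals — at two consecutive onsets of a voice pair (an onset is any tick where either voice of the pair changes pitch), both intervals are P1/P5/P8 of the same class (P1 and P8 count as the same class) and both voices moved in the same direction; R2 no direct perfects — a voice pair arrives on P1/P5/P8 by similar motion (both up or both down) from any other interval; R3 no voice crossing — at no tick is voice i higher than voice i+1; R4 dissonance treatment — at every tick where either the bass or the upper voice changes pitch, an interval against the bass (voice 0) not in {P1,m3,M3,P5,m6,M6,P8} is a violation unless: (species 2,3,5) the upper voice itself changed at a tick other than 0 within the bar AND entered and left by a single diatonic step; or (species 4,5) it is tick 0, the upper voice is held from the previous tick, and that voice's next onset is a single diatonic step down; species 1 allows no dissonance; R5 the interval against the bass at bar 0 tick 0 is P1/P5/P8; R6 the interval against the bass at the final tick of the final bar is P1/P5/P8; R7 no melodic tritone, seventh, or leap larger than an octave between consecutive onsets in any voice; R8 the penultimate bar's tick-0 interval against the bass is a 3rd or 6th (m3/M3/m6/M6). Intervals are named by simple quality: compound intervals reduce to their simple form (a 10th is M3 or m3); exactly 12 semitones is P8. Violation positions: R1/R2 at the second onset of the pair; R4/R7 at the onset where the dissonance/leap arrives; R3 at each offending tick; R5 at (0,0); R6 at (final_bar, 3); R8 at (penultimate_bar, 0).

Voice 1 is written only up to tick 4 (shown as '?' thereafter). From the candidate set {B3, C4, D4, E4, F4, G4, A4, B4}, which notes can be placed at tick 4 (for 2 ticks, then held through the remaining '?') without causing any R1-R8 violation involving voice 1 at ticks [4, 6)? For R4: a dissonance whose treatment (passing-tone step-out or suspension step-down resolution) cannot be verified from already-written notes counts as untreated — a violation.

{B3, D4, G4}

B3: legal
C4: violates R4
D4: legal
E4: violates R4
F4: violates R4
G4: legal
A4: violates R4
B4: violates R2,R7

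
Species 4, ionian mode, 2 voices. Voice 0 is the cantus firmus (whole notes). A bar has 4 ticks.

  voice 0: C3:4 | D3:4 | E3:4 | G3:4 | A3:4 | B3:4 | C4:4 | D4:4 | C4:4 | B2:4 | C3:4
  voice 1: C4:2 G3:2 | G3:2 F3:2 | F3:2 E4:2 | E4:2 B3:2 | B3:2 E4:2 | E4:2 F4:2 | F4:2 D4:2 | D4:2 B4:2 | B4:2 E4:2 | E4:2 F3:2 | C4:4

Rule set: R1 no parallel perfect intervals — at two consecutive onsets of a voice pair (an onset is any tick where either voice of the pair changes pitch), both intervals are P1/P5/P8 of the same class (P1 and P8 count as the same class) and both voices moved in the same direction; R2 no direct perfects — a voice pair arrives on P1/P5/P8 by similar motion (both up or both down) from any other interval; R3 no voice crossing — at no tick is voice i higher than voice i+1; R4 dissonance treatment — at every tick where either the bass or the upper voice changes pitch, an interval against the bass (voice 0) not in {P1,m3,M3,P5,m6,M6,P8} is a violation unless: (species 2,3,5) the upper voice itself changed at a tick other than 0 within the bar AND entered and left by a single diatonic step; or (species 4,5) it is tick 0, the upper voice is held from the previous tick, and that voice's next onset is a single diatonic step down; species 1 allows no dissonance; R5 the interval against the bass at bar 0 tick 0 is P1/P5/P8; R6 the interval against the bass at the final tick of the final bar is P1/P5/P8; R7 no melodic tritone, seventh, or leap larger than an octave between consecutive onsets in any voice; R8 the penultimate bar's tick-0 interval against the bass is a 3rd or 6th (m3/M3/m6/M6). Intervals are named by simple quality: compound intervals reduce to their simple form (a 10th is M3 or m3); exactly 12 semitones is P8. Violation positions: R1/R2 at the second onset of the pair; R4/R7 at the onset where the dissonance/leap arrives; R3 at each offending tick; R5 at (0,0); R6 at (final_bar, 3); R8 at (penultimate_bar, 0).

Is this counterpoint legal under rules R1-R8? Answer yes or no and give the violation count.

No (14 violations)

bar 0: v0=C3 v1=C4 (P8)
bar 1: v0=D3 v1=G3 (P4)
bar 2: v0=E3 v1=F3 (m2)
bar 3: v0=G3 v1=E4 (M6)
bar 4: v0=A3 v1=B3 (M2)
bar 5: v0=B3 v1=E4 (P4)
bar 6: v0=C4 v1=F4 (P4)
bar 7: v0=D4 v1=D4 (P1)
bar 8: v0=C4 v1=B4 (M7)
bar 9: v0=B2 v1=E4 (P4)
bar 10: v0=C3 v1=C4 (P8)
  R4 @ bar2.0: E3/F3 m2 untreated
  R7 @ bar2.2: F3->E4 leap 11st
  R4 @ bar4.0: A3/B3 M2 untreated
  R4 @ bar5.0: B3/E4 P4 untreated
  R4 @ bar5.2: B3/F4 TT untreated
  R4 @ bar6.0: C4/F4 P4 untreated
  R4 @ bar6.2: C4/D4 M2 untreated
  R4 @ bar8.0: C4/B4 M7 untreated
  R4 @ bar9.0: B2/E4 P4 untreated
  R7 @ bar9.0: C4->B2 leap 13st
  R8 @ bar9.0: penult P4 not 3rd/6th
  R4 @ bar9.2: B2/F3 TT untreated
  R7 @ bar9.2: E4->F3 leap 11st
  R2 @ bar10.0: B2/F3 TT -> C3/C4 P8 similar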